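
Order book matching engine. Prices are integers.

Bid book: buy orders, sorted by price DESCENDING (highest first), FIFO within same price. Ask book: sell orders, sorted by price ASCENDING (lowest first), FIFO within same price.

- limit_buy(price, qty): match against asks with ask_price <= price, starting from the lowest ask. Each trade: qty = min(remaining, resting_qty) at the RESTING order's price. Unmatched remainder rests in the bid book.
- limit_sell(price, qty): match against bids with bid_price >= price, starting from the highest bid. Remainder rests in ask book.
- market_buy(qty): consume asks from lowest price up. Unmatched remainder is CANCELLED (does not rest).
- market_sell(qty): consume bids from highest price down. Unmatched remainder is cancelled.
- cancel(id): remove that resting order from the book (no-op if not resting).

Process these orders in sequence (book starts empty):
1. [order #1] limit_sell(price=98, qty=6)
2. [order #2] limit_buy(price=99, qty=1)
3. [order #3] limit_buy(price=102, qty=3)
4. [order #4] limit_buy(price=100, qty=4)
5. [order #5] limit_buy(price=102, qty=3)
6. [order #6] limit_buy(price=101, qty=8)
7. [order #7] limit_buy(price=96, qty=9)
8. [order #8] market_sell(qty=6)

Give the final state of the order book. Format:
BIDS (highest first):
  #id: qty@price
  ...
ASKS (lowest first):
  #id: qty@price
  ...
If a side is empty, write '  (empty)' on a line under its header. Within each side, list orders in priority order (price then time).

After op 1 [order #1] limit_sell(price=98, qty=6): fills=none; bids=[-] asks=[#1:6@98]
After op 2 [order #2] limit_buy(price=99, qty=1): fills=#2x#1:1@98; bids=[-] asks=[#1:5@98]
After op 3 [order #3] limit_buy(price=102, qty=3): fills=#3x#1:3@98; bids=[-] asks=[#1:2@98]
After op 4 [order #4] limit_buy(price=100, qty=4): fills=#4x#1:2@98; bids=[#4:2@100] asks=[-]
After op 5 [order #5] limit_buy(price=102, qty=3): fills=none; bids=[#5:3@102 #4:2@100] asks=[-]
After op 6 [order #6] limit_buy(price=101, qty=8): fills=none; bids=[#5:3@102 #6:8@101 #4:2@100] asks=[-]
After op 7 [order #7] limit_buy(price=96, qty=9): fills=none; bids=[#5:3@102 #6:8@101 #4:2@100 #7:9@96] asks=[-]
After op 8 [order #8] market_sell(qty=6): fills=#5x#8:3@102 #6x#8:3@101; bids=[#6:5@101 #4:2@100 #7:9@96] asks=[-]

Answer: BIDS (highest first):
  #6: 5@101
  #4: 2@100
  #7: 9@96
ASKS (lowest first):
  (empty)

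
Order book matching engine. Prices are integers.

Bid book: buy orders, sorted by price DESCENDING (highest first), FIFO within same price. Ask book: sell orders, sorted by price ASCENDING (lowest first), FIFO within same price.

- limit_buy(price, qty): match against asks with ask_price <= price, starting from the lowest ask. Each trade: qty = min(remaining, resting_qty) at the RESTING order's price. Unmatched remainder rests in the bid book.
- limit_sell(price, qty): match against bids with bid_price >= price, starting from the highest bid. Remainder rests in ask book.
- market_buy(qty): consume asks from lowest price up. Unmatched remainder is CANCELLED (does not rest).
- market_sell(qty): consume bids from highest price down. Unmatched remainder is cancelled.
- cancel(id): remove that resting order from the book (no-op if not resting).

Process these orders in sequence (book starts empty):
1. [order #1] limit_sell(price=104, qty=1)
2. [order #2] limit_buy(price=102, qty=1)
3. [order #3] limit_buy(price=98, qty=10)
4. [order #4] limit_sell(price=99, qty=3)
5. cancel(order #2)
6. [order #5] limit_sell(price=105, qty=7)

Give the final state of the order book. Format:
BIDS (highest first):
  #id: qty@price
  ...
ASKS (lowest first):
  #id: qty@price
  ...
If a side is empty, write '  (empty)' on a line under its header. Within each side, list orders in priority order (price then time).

After op 1 [order #1] limit_sell(price=104, qty=1): fills=none; bids=[-] asks=[#1:1@104]
After op 2 [order #2] limit_buy(price=102, qty=1): fills=none; bids=[#2:1@102] asks=[#1:1@104]
After op 3 [order #3] limit_buy(price=98, qty=10): fills=none; bids=[#2:1@102 #3:10@98] asks=[#1:1@104]
After op 4 [order #4] limit_sell(price=99, qty=3): fills=#2x#4:1@102; bids=[#3:10@98] asks=[#4:2@99 #1:1@104]
After op 5 cancel(order #2): fills=none; bids=[#3:10@98] asks=[#4:2@99 #1:1@104]
After op 6 [order #5] limit_sell(price=105, qty=7): fills=none; bids=[#3:10@98] asks=[#4:2@99 #1:1@104 #5:7@105]

Answer: BIDS (highest first):
  #3: 10@98
ASKS (lowest first):
  #4: 2@99
  #1: 1@104
  #5: 7@105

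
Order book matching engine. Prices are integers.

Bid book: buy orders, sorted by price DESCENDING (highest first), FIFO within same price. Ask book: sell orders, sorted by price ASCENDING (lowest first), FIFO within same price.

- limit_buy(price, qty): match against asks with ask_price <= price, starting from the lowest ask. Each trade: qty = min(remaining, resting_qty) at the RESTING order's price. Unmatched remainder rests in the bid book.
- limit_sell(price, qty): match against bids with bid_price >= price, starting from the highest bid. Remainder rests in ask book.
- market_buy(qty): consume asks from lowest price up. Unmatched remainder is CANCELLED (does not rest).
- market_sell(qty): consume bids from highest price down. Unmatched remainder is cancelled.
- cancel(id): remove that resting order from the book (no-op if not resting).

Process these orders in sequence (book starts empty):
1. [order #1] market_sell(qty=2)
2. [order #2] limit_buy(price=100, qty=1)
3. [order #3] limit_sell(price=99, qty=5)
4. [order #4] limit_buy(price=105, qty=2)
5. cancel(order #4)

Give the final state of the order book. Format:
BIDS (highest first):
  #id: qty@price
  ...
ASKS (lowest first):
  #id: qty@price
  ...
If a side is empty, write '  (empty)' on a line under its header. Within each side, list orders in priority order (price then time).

Answer: BIDS (highest first):
  (empty)
ASKS (lowest first):
  #3: 2@99

Derivation:
After op 1 [order #1] market_sell(qty=2): fills=none; bids=[-] asks=[-]
After op 2 [order #2] limit_buy(price=100, qty=1): fills=none; bids=[#2:1@100] asks=[-]
After op 3 [order #3] limit_sell(price=99, qty=5): fills=#2x#3:1@100; bids=[-] asks=[#3:4@99]
After op 4 [order #4] limit_buy(price=105, qty=2): fills=#4x#3:2@99; bids=[-] asks=[#3:2@99]
After op 5 cancel(order #4): fills=none; bids=[-] asks=[#3:2@99]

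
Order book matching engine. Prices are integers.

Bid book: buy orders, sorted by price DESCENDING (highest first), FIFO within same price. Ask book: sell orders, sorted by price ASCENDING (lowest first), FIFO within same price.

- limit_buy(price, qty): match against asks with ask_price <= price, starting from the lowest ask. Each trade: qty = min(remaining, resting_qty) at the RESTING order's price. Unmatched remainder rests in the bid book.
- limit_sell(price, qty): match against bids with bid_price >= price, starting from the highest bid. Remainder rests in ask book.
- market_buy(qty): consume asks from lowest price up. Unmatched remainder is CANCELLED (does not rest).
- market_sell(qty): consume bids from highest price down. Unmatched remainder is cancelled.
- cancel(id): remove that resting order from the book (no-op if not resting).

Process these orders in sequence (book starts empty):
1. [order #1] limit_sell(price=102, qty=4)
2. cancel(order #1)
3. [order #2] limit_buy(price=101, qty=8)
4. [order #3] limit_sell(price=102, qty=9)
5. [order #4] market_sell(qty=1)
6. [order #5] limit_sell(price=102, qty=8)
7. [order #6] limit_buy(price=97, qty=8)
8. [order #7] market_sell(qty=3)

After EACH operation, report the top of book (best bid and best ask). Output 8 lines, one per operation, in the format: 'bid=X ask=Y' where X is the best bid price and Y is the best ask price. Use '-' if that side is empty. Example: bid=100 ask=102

After op 1 [order #1] limit_sell(price=102, qty=4): fills=none; bids=[-] asks=[#1:4@102]
After op 2 cancel(order #1): fills=none; bids=[-] asks=[-]
After op 3 [order #2] limit_buy(price=101, qty=8): fills=none; bids=[#2:8@101] asks=[-]
After op 4 [order #3] limit_sell(price=102, qty=9): fills=none; bids=[#2:8@101] asks=[#3:9@102]
After op 5 [order #4] market_sell(qty=1): fills=#2x#4:1@101; bids=[#2:7@101] asks=[#3:9@102]
After op 6 [order #5] limit_sell(price=102, qty=8): fills=none; bids=[#2:7@101] asks=[#3:9@102 #5:8@102]
After op 7 [order #6] limit_buy(price=97, qty=8): fills=none; bids=[#2:7@101 #6:8@97] asks=[#3:9@102 #5:8@102]
After op 8 [order #7] market_sell(qty=3): fills=#2x#7:3@101; bids=[#2:4@101 #6:8@97] asks=[#3:9@102 #5:8@102]

Answer: bid=- ask=102
bid=- ask=-
bid=101 ask=-
bid=101 ask=102
bid=101 ask=102
bid=101 ask=102
bid=101 ask=102
bid=101 ask=102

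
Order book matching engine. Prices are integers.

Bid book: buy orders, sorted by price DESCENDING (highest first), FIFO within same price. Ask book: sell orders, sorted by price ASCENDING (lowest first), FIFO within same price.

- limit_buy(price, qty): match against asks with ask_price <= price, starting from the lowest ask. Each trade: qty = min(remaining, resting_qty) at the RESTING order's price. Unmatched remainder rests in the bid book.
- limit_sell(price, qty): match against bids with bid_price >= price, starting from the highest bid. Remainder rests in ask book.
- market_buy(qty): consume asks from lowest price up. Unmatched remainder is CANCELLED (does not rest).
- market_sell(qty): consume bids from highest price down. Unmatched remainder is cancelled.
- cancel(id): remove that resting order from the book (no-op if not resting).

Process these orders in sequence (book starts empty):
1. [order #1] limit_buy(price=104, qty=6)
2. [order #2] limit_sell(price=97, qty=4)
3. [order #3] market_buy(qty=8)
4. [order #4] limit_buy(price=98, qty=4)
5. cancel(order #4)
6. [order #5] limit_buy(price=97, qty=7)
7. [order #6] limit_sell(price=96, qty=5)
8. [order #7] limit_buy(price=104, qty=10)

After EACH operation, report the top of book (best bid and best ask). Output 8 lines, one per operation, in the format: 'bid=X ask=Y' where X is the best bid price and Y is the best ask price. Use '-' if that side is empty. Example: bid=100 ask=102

After op 1 [order #1] limit_buy(price=104, qty=6): fills=none; bids=[#1:6@104] asks=[-]
After op 2 [order #2] limit_sell(price=97, qty=4): fills=#1x#2:4@104; bids=[#1:2@104] asks=[-]
After op 3 [order #3] market_buy(qty=8): fills=none; bids=[#1:2@104] asks=[-]
After op 4 [order #4] limit_buy(price=98, qty=4): fills=none; bids=[#1:2@104 #4:4@98] asks=[-]
After op 5 cancel(order #4): fills=none; bids=[#1:2@104] asks=[-]
After op 6 [order #5] limit_buy(price=97, qty=7): fills=none; bids=[#1:2@104 #5:7@97] asks=[-]
After op 7 [order #6] limit_sell(price=96, qty=5): fills=#1x#6:2@104 #5x#6:3@97; bids=[#5:4@97] asks=[-]
After op 8 [order #7] limit_buy(price=104, qty=10): fills=none; bids=[#7:10@104 #5:4@97] asks=[-]

Answer: bid=104 ask=-
bid=104 ask=-
bid=104 ask=-
bid=104 ask=-
bid=104 ask=-
bid=104 ask=-
bid=97 ask=-
bid=104 ask=-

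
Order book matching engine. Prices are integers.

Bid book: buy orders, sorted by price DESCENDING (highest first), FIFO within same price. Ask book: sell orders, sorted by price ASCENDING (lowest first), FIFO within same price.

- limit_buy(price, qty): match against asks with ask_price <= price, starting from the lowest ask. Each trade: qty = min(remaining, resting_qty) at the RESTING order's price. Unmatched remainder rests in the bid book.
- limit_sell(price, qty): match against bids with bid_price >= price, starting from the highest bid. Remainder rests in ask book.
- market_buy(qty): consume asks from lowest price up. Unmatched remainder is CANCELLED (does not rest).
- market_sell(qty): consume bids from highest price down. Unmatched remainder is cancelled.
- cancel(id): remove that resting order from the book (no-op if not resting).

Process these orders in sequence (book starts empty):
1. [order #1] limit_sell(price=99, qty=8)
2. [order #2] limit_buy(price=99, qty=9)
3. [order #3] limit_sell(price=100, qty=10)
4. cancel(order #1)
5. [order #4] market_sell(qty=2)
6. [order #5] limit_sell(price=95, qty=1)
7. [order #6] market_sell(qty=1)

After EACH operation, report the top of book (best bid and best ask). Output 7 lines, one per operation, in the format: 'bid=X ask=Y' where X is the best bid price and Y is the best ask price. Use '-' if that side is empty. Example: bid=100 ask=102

After op 1 [order #1] limit_sell(price=99, qty=8): fills=none; bids=[-] asks=[#1:8@99]
After op 2 [order #2] limit_buy(price=99, qty=9): fills=#2x#1:8@99; bids=[#2:1@99] asks=[-]
After op 3 [order #3] limit_sell(price=100, qty=10): fills=none; bids=[#2:1@99] asks=[#3:10@100]
After op 4 cancel(order #1): fills=none; bids=[#2:1@99] asks=[#3:10@100]
After op 5 [order #4] market_sell(qty=2): fills=#2x#4:1@99; bids=[-] asks=[#3:10@100]
After op 6 [order #5] limit_sell(price=95, qty=1): fills=none; bids=[-] asks=[#5:1@95 #3:10@100]
After op 7 [order #6] market_sell(qty=1): fills=none; bids=[-] asks=[#5:1@95 #3:10@100]

Answer: bid=- ask=99
bid=99 ask=-
bid=99 ask=100
bid=99 ask=100
bid=- ask=100
bid=- ask=95
bid=- ask=95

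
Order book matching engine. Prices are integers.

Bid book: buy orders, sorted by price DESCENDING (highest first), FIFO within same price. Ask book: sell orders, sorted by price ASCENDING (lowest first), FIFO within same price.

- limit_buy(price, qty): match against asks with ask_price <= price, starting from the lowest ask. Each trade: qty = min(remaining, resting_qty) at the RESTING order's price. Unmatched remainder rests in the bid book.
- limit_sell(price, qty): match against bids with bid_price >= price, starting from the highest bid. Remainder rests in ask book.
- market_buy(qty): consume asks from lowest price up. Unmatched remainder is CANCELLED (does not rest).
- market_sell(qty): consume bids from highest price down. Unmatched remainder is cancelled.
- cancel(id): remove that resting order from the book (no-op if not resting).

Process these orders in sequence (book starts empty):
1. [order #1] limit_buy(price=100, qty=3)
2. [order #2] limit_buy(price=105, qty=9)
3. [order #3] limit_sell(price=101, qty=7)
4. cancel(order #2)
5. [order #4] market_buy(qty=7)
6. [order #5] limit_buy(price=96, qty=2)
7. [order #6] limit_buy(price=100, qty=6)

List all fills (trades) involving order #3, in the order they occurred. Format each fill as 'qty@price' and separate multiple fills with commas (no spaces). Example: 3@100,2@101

After op 1 [order #1] limit_buy(price=100, qty=3): fills=none; bids=[#1:3@100] asks=[-]
After op 2 [order #2] limit_buy(price=105, qty=9): fills=none; bids=[#2:9@105 #1:3@100] asks=[-]
After op 3 [order #3] limit_sell(price=101, qty=7): fills=#2x#3:7@105; bids=[#2:2@105 #1:3@100] asks=[-]
After op 4 cancel(order #2): fills=none; bids=[#1:3@100] asks=[-]
After op 5 [order #4] market_buy(qty=7): fills=none; bids=[#1:3@100] asks=[-]
After op 6 [order #5] limit_buy(price=96, qty=2): fills=none; bids=[#1:3@100 #5:2@96] asks=[-]
After op 7 [order #6] limit_buy(price=100, qty=6): fills=none; bids=[#1:3@100 #6:6@100 #5:2@96] asks=[-]

Answer: 7@105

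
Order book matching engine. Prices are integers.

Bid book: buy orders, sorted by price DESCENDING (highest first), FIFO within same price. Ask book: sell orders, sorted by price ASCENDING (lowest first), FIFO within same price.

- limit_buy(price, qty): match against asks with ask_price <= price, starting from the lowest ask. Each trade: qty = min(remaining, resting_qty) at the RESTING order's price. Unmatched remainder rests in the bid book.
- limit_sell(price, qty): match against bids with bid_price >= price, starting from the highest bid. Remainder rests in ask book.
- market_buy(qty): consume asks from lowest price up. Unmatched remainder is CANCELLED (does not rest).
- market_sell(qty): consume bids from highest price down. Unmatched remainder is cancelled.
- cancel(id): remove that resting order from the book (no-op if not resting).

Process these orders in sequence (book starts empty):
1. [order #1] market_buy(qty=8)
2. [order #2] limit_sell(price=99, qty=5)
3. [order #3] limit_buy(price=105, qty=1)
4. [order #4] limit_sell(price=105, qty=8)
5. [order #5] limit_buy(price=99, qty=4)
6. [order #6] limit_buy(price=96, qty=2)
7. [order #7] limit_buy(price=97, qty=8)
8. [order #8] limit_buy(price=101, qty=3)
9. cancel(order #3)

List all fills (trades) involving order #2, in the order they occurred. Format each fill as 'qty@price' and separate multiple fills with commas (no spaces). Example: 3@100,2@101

After op 1 [order #1] market_buy(qty=8): fills=none; bids=[-] asks=[-]
After op 2 [order #2] limit_sell(price=99, qty=5): fills=none; bids=[-] asks=[#2:5@99]
After op 3 [order #3] limit_buy(price=105, qty=1): fills=#3x#2:1@99; bids=[-] asks=[#2:4@99]
After op 4 [order #4] limit_sell(price=105, qty=8): fills=none; bids=[-] asks=[#2:4@99 #4:8@105]
After op 5 [order #5] limit_buy(price=99, qty=4): fills=#5x#2:4@99; bids=[-] asks=[#4:8@105]
After op 6 [order #6] limit_buy(price=96, qty=2): fills=none; bids=[#6:2@96] asks=[#4:8@105]
After op 7 [order #7] limit_buy(price=97, qty=8): fills=none; bids=[#7:8@97 #6:2@96] asks=[#4:8@105]
After op 8 [order #8] limit_buy(price=101, qty=3): fills=none; bids=[#8:3@101 #7:8@97 #6:2@96] asks=[#4:8@105]
After op 9 cancel(order #3): fills=none; bids=[#8:3@101 #7:8@97 #6:2@96] asks=[#4:8@105]

Answer: 1@99,4@99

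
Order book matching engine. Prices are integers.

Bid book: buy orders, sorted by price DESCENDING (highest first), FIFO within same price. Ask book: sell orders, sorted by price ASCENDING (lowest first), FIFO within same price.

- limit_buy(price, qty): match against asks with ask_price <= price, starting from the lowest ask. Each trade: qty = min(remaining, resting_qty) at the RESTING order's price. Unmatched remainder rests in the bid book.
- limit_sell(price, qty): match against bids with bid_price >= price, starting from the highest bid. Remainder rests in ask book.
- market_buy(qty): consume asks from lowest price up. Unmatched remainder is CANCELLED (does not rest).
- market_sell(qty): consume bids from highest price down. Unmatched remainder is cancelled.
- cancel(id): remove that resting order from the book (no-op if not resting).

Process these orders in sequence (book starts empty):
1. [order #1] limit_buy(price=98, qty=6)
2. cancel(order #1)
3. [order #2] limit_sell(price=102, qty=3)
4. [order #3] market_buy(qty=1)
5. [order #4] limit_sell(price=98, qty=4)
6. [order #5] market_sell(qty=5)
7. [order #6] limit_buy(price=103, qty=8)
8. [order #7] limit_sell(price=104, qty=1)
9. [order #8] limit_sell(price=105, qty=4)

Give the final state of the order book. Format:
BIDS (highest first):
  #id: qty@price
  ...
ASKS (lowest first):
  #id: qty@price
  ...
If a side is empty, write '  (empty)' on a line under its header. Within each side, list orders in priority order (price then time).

Answer: BIDS (highest first):
  #6: 2@103
ASKS (lowest first):
  #7: 1@104
  #8: 4@105

Derivation:
After op 1 [order #1] limit_buy(price=98, qty=6): fills=none; bids=[#1:6@98] asks=[-]
After op 2 cancel(order #1): fills=none; bids=[-] asks=[-]
After op 3 [order #2] limit_sell(price=102, qty=3): fills=none; bids=[-] asks=[#2:3@102]
After op 4 [order #3] market_buy(qty=1): fills=#3x#2:1@102; bids=[-] asks=[#2:2@102]
After op 5 [order #4] limit_sell(price=98, qty=4): fills=none; bids=[-] asks=[#4:4@98 #2:2@102]
After op 6 [order #5] market_sell(qty=5): fills=none; bids=[-] asks=[#4:4@98 #2:2@102]
After op 7 [order #6] limit_buy(price=103, qty=8): fills=#6x#4:4@98 #6x#2:2@102; bids=[#6:2@103] asks=[-]
After op 8 [order #7] limit_sell(price=104, qty=1): fills=none; bids=[#6:2@103] asks=[#7:1@104]
After op 9 [order #8] limit_sell(price=105, qty=4): fills=none; bids=[#6:2@103] asks=[#7:1@104 #8:4@105]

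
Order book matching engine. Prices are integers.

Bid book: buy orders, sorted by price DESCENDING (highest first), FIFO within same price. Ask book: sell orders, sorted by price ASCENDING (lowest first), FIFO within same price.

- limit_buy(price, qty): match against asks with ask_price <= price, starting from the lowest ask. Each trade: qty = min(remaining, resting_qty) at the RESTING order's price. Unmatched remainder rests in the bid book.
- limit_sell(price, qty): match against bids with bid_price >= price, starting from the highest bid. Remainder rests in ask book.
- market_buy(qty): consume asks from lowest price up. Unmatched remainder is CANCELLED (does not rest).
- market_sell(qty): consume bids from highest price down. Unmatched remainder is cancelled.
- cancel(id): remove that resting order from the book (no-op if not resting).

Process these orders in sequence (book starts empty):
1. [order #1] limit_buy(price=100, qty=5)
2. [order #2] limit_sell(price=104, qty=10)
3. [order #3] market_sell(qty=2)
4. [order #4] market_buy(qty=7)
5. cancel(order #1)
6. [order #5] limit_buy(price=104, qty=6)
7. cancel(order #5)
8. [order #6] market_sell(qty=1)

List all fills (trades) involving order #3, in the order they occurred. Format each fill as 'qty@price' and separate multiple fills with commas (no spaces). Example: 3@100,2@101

Answer: 2@100

Derivation:
After op 1 [order #1] limit_buy(price=100, qty=5): fills=none; bids=[#1:5@100] asks=[-]
After op 2 [order #2] limit_sell(price=104, qty=10): fills=none; bids=[#1:5@100] asks=[#2:10@104]
After op 3 [order #3] market_sell(qty=2): fills=#1x#3:2@100; bids=[#1:3@100] asks=[#2:10@104]
After op 4 [order #4] market_buy(qty=7): fills=#4x#2:7@104; bids=[#1:3@100] asks=[#2:3@104]
After op 5 cancel(order #1): fills=none; bids=[-] asks=[#2:3@104]
After op 6 [order #5] limit_buy(price=104, qty=6): fills=#5x#2:3@104; bids=[#5:3@104] asks=[-]
After op 7 cancel(order #5): fills=none; bids=[-] asks=[-]
After op 8 [order #6] market_sell(qty=1): fills=none; bids=[-] asks=[-]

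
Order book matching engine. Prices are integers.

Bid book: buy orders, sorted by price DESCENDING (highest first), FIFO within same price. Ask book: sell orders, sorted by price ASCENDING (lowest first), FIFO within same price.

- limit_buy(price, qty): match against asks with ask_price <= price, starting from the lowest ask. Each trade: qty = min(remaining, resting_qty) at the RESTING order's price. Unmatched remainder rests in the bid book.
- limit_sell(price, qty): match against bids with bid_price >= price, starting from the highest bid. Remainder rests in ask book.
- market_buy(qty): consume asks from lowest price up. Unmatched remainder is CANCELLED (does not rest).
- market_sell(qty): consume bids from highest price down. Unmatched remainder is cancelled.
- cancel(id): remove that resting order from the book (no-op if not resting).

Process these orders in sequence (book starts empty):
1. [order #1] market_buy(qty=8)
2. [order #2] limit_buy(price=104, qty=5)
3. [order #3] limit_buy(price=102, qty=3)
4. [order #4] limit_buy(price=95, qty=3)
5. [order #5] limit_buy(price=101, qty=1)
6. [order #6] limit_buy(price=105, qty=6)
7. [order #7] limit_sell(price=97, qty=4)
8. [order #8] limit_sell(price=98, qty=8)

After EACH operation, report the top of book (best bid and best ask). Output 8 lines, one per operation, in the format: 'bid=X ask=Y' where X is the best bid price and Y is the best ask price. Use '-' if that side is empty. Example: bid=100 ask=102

After op 1 [order #1] market_buy(qty=8): fills=none; bids=[-] asks=[-]
After op 2 [order #2] limit_buy(price=104, qty=5): fills=none; bids=[#2:5@104] asks=[-]
After op 3 [order #3] limit_buy(price=102, qty=3): fills=none; bids=[#2:5@104 #3:3@102] asks=[-]
After op 4 [order #4] limit_buy(price=95, qty=3): fills=none; bids=[#2:5@104 #3:3@102 #4:3@95] asks=[-]
After op 5 [order #5] limit_buy(price=101, qty=1): fills=none; bids=[#2:5@104 #3:3@102 #5:1@101 #4:3@95] asks=[-]
After op 6 [order #6] limit_buy(price=105, qty=6): fills=none; bids=[#6:6@105 #2:5@104 #3:3@102 #5:1@101 #4:3@95] asks=[-]
After op 7 [order #7] limit_sell(price=97, qty=4): fills=#6x#7:4@105; bids=[#6:2@105 #2:5@104 #3:3@102 #5:1@101 #4:3@95] asks=[-]
After op 8 [order #8] limit_sell(price=98, qty=8): fills=#6x#8:2@105 #2x#8:5@104 #3x#8:1@102; bids=[#3:2@102 #5:1@101 #4:3@95] asks=[-]

Answer: bid=- ask=-
bid=104 ask=-
bid=104 ask=-
bid=104 ask=-
bid=104 ask=-
bid=105 ask=-
bid=105 ask=-
bid=102 ask=-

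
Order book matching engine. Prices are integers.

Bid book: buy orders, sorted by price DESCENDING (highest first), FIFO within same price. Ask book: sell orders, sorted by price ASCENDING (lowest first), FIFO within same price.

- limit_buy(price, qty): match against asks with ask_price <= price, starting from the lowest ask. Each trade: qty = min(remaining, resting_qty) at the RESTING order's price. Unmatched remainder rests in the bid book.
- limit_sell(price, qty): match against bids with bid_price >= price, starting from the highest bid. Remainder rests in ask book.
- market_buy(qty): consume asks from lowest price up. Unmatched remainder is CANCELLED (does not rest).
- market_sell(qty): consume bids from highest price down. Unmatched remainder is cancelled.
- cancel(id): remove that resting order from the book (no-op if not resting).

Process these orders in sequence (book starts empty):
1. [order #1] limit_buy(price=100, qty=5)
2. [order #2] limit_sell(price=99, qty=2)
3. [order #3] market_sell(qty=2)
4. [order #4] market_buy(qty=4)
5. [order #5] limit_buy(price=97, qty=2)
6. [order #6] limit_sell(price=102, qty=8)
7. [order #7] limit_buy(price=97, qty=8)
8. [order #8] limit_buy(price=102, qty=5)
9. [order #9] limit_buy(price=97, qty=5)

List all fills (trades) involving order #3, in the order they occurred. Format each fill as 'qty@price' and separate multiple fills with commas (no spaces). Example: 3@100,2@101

After op 1 [order #1] limit_buy(price=100, qty=5): fills=none; bids=[#1:5@100] asks=[-]
After op 2 [order #2] limit_sell(price=99, qty=2): fills=#1x#2:2@100; bids=[#1:3@100] asks=[-]
After op 3 [order #3] market_sell(qty=2): fills=#1x#3:2@100; bids=[#1:1@100] asks=[-]
After op 4 [order #4] market_buy(qty=4): fills=none; bids=[#1:1@100] asks=[-]
After op 5 [order #5] limit_buy(price=97, qty=2): fills=none; bids=[#1:1@100 #5:2@97] asks=[-]
After op 6 [order #6] limit_sell(price=102, qty=8): fills=none; bids=[#1:1@100 #5:2@97] asks=[#6:8@102]
After op 7 [order #7] limit_buy(price=97, qty=8): fills=none; bids=[#1:1@100 #5:2@97 #7:8@97] asks=[#6:8@102]
After op 8 [order #8] limit_buy(price=102, qty=5): fills=#8x#6:5@102; bids=[#1:1@100 #5:2@97 #7:8@97] asks=[#6:3@102]
After op 9 [order #9] limit_buy(price=97, qty=5): fills=none; bids=[#1:1@100 #5:2@97 #7:8@97 #9:5@97] asks=[#6:3@102]

Answer: 2@100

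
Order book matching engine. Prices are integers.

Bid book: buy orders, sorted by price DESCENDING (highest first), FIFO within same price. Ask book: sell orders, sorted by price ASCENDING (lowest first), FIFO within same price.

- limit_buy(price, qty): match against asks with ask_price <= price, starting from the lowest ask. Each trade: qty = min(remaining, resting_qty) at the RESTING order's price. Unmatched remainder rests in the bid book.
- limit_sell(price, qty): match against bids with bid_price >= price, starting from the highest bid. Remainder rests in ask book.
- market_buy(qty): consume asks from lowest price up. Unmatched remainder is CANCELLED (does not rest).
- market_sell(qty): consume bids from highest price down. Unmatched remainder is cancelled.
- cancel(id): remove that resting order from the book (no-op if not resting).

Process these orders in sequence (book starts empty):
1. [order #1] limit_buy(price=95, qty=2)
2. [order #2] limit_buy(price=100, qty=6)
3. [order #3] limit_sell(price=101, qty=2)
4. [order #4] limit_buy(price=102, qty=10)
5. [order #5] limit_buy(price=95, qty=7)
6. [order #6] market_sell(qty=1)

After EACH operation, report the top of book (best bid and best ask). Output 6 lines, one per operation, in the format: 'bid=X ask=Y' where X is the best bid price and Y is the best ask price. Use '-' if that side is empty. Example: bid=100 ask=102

After op 1 [order #1] limit_buy(price=95, qty=2): fills=none; bids=[#1:2@95] asks=[-]
After op 2 [order #2] limit_buy(price=100, qty=6): fills=none; bids=[#2:6@100 #1:2@95] asks=[-]
After op 3 [order #3] limit_sell(price=101, qty=2): fills=none; bids=[#2:6@100 #1:2@95] asks=[#3:2@101]
After op 4 [order #4] limit_buy(price=102, qty=10): fills=#4x#3:2@101; bids=[#4:8@102 #2:6@100 #1:2@95] asks=[-]
After op 5 [order #5] limit_buy(price=95, qty=7): fills=none; bids=[#4:8@102 #2:6@100 #1:2@95 #5:7@95] asks=[-]
After op 6 [order #6] market_sell(qty=1): fills=#4x#6:1@102; bids=[#4:7@102 #2:6@100 #1:2@95 #5:7@95] asks=[-]

Answer: bid=95 ask=-
bid=100 ask=-
bid=100 ask=101
bid=102 ask=-
bid=102 ask=-
bid=102 ask=-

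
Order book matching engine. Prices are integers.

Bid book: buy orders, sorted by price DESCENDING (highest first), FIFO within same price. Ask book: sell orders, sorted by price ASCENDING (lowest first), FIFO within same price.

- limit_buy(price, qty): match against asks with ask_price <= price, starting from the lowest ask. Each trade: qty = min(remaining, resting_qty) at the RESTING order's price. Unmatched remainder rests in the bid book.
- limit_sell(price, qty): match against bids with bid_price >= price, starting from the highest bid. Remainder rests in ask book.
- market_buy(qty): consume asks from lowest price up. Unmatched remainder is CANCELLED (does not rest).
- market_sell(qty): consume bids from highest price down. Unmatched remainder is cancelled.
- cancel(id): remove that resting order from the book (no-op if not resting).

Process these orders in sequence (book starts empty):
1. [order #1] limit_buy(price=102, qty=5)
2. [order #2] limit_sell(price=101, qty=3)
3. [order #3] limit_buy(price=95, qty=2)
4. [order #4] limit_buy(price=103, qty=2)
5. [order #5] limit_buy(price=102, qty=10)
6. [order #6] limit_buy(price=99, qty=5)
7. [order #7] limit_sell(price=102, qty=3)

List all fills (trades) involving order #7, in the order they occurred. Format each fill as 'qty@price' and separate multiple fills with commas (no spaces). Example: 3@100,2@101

Answer: 2@103,1@102

Derivation:
After op 1 [order #1] limit_buy(price=102, qty=5): fills=none; bids=[#1:5@102] asks=[-]
After op 2 [order #2] limit_sell(price=101, qty=3): fills=#1x#2:3@102; bids=[#1:2@102] asks=[-]
After op 3 [order #3] limit_buy(price=95, qty=2): fills=none; bids=[#1:2@102 #3:2@95] asks=[-]
After op 4 [order #4] limit_buy(price=103, qty=2): fills=none; bids=[#4:2@103 #1:2@102 #3:2@95] asks=[-]
After op 5 [order #5] limit_buy(price=102, qty=10): fills=none; bids=[#4:2@103 #1:2@102 #5:10@102 #3:2@95] asks=[-]
After op 6 [order #6] limit_buy(price=99, qty=5): fills=none; bids=[#4:2@103 #1:2@102 #5:10@102 #6:5@99 #3:2@95] asks=[-]
After op 7 [order #7] limit_sell(price=102, qty=3): fills=#4x#7:2@103 #1x#7:1@102; bids=[#1:1@102 #5:10@102 #6:5@99 #3:2@95] asks=[-]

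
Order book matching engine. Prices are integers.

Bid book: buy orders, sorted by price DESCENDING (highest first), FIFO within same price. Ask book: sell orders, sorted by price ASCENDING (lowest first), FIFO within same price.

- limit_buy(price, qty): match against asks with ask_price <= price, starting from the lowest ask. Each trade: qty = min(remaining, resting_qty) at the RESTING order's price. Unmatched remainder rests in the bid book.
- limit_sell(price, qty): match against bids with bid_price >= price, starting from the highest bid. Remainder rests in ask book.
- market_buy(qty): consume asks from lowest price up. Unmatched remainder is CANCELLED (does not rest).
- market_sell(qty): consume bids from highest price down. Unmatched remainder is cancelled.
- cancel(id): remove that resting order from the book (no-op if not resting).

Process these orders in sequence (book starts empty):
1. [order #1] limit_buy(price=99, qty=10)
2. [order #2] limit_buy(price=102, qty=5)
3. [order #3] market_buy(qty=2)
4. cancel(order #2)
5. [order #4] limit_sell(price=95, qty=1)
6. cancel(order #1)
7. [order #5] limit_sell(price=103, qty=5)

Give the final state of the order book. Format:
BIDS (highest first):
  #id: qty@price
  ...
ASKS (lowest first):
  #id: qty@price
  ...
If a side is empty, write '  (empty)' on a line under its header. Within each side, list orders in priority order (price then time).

Answer: BIDS (highest first):
  (empty)
ASKS (lowest first):
  #5: 5@103

Derivation:
After op 1 [order #1] limit_buy(price=99, qty=10): fills=none; bids=[#1:10@99] asks=[-]
After op 2 [order #2] limit_buy(price=102, qty=5): fills=none; bids=[#2:5@102 #1:10@99] asks=[-]
After op 3 [order #3] market_buy(qty=2): fills=none; bids=[#2:5@102 #1:10@99] asks=[-]
After op 4 cancel(order #2): fills=none; bids=[#1:10@99] asks=[-]
After op 5 [order #4] limit_sell(price=95, qty=1): fills=#1x#4:1@99; bids=[#1:9@99] asks=[-]
After op 6 cancel(order #1): fills=none; bids=[-] asks=[-]
After op 7 [order #5] limit_sell(price=103, qty=5): fills=none; bids=[-] asks=[#5:5@103]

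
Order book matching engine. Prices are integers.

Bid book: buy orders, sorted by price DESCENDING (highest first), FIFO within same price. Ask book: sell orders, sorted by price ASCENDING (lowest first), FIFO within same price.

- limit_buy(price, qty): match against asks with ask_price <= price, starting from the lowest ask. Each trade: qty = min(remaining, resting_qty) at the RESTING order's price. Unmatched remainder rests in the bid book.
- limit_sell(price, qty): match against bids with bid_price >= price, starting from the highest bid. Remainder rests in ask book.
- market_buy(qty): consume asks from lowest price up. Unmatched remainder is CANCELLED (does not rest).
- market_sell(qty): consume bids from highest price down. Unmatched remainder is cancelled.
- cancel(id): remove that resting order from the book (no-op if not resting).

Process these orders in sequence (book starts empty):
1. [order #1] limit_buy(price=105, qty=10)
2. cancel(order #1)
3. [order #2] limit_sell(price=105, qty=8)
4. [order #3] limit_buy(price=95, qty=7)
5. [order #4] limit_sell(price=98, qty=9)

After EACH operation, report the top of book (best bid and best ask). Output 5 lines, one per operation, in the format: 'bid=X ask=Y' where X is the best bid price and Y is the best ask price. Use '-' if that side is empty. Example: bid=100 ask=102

After op 1 [order #1] limit_buy(price=105, qty=10): fills=none; bids=[#1:10@105] asks=[-]
After op 2 cancel(order #1): fills=none; bids=[-] asks=[-]
After op 3 [order #2] limit_sell(price=105, qty=8): fills=none; bids=[-] asks=[#2:8@105]
After op 4 [order #3] limit_buy(price=95, qty=7): fills=none; bids=[#3:7@95] asks=[#2:8@105]
After op 5 [order #4] limit_sell(price=98, qty=9): fills=none; bids=[#3:7@95] asks=[#4:9@98 #2:8@105]

Answer: bid=105 ask=-
bid=- ask=-
bid=- ask=105
bid=95 ask=105
bid=95 ask=98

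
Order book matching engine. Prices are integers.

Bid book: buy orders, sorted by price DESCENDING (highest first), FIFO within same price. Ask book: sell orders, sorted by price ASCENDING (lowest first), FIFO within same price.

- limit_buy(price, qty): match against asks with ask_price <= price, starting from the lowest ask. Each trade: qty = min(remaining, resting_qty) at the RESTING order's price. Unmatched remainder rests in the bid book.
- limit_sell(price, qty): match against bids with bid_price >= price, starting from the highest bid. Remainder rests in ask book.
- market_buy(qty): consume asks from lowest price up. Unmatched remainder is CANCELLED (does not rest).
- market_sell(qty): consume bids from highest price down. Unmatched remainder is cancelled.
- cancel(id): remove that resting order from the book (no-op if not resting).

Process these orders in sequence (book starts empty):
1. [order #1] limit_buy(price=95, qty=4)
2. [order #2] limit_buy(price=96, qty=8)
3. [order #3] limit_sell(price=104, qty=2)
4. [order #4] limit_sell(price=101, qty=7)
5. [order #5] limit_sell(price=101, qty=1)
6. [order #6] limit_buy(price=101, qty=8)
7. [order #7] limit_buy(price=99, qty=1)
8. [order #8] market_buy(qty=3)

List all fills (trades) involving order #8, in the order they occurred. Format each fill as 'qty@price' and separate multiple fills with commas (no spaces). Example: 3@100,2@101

Answer: 2@104

Derivation:
After op 1 [order #1] limit_buy(price=95, qty=4): fills=none; bids=[#1:4@95] asks=[-]
After op 2 [order #2] limit_buy(price=96, qty=8): fills=none; bids=[#2:8@96 #1:4@95] asks=[-]
After op 3 [order #3] limit_sell(price=104, qty=2): fills=none; bids=[#2:8@96 #1:4@95] asks=[#3:2@104]
After op 4 [order #4] limit_sell(price=101, qty=7): fills=none; bids=[#2:8@96 #1:4@95] asks=[#4:7@101 #3:2@104]
After op 5 [order #5] limit_sell(price=101, qty=1): fills=none; bids=[#2:8@96 #1:4@95] asks=[#4:7@101 #5:1@101 #3:2@104]
After op 6 [order #6] limit_buy(price=101, qty=8): fills=#6x#4:7@101 #6x#5:1@101; bids=[#2:8@96 #1:4@95] asks=[#3:2@104]
After op 7 [order #7] limit_buy(price=99, qty=1): fills=none; bids=[#7:1@99 #2:8@96 #1:4@95] asks=[#3:2@104]
After op 8 [order #8] market_buy(qty=3): fills=#8x#3:2@104; bids=[#7:1@99 #2:8@96 #1:4@95] asks=[-]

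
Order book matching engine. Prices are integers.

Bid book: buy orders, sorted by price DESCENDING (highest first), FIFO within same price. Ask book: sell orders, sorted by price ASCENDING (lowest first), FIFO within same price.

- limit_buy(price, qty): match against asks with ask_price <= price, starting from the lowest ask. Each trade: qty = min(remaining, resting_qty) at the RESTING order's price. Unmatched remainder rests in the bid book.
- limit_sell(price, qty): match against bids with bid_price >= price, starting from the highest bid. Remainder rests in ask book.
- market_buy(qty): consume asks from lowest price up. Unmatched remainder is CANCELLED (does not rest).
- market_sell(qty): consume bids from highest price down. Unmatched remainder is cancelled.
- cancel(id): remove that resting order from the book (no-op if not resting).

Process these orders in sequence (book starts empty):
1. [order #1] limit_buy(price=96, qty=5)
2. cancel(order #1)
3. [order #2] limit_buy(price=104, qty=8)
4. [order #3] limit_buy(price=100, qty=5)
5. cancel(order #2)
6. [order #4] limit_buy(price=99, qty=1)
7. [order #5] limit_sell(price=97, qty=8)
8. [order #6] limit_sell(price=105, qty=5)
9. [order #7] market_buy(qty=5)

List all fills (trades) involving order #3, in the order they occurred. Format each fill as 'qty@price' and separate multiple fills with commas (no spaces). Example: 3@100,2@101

After op 1 [order #1] limit_buy(price=96, qty=5): fills=none; bids=[#1:5@96] asks=[-]
After op 2 cancel(order #1): fills=none; bids=[-] asks=[-]
After op 3 [order #2] limit_buy(price=104, qty=8): fills=none; bids=[#2:8@104] asks=[-]
After op 4 [order #3] limit_buy(price=100, qty=5): fills=none; bids=[#2:8@104 #3:5@100] asks=[-]
After op 5 cancel(order #2): fills=none; bids=[#3:5@100] asks=[-]
After op 6 [order #4] limit_buy(price=99, qty=1): fills=none; bids=[#3:5@100 #4:1@99] asks=[-]
After op 7 [order #5] limit_sell(price=97, qty=8): fills=#3x#5:5@100 #4x#5:1@99; bids=[-] asks=[#5:2@97]
After op 8 [order #6] limit_sell(price=105, qty=5): fills=none; bids=[-] asks=[#5:2@97 #6:5@105]
After op 9 [order #7] market_buy(qty=5): fills=#7x#5:2@97 #7x#6:3@105; bids=[-] asks=[#6:2@105]

Answer: 5@100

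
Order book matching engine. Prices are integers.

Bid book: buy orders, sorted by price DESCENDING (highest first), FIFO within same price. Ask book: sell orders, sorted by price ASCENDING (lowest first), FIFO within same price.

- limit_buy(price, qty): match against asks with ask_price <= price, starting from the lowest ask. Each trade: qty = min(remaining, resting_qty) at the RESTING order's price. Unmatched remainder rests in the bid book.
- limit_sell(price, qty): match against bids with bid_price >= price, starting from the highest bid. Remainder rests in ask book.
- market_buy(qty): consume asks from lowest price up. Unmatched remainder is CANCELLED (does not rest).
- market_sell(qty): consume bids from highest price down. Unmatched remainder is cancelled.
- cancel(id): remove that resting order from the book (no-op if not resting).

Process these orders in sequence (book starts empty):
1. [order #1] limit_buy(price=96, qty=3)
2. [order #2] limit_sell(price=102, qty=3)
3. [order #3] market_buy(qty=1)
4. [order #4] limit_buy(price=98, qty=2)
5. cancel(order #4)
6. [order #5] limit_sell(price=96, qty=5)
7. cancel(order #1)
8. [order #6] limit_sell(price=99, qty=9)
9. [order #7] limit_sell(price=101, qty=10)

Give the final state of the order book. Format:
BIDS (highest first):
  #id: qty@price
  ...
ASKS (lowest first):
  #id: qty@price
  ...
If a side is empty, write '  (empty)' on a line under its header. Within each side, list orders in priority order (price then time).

Answer: BIDS (highest first):
  (empty)
ASKS (lowest first):
  #5: 2@96
  #6: 9@99
  #7: 10@101
  #2: 2@102

Derivation:
After op 1 [order #1] limit_buy(price=96, qty=3): fills=none; bids=[#1:3@96] asks=[-]
After op 2 [order #2] limit_sell(price=102, qty=3): fills=none; bids=[#1:3@96] asks=[#2:3@102]
After op 3 [order #3] market_buy(qty=1): fills=#3x#2:1@102; bids=[#1:3@96] asks=[#2:2@102]
After op 4 [order #4] limit_buy(price=98, qty=2): fills=none; bids=[#4:2@98 #1:3@96] asks=[#2:2@102]
After op 5 cancel(order #4): fills=none; bids=[#1:3@96] asks=[#2:2@102]
After op 6 [order #5] limit_sell(price=96, qty=5): fills=#1x#5:3@96; bids=[-] asks=[#5:2@96 #2:2@102]
After op 7 cancel(order #1): fills=none; bids=[-] asks=[#5:2@96 #2:2@102]
After op 8 [order #6] limit_sell(price=99, qty=9): fills=none; bids=[-] asks=[#5:2@96 #6:9@99 #2:2@102]
After op 9 [order #7] limit_sell(price=101, qty=10): fills=none; bids=[-] asks=[#5:2@96 #6:9@99 #7:10@101 #2:2@102]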